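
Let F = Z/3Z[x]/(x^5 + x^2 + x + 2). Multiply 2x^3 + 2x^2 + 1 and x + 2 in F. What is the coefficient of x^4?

Multiply in Z/3Z[x]: (2x^3 + 2x^2 + 1)·(x + 2) = 2x^4 + x^2 + x + 2.
Reduced: 2x^4 + x^2 + x + 2.

2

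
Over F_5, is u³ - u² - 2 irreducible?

Write h(u) = u³ - u² - 2.
Check for roots in F_5: h(0) = 3; h(1) = 3; h(2) = 2; h(3) = 1; h(4) = 1.
No roots. A degree-3 polynomial over a field with no linear factor is irreducible.

Yes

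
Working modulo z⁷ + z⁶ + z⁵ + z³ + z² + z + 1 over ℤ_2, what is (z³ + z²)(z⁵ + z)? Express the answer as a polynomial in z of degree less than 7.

Multiply in ℤ_2[z]: (z³ + z²)·(z⁵ + z) = z⁸ + z⁷ + z⁴ + z³.
Reduce using z⁷ ≡ z⁶ + z⁵ + z³ + z² + z + 1 (mod z⁷ + z⁶ + z⁵ + z³ + z² + z + 1).
Reduced: z⁶ + z² + z.

z^6 + z^2 + z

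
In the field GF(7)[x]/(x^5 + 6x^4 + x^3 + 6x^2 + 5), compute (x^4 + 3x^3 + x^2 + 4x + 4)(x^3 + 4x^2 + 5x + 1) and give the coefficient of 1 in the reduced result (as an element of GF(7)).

Multiply in GF(7)[x]: (x^4 + 3x^3 + x^2 + 4x + 4)·(x^3 + 4x^2 + 5x + 1) = x^7 + 4x^5 + 3x^4 + 2x^2 + 3x + 4.
Reduce using x^5 ≡ x^4 + 6x^3 + x^2 + 2 (mod x^5 + 6x^4 + x^3 + 6x^2 + 5).
Reduced: 4x^3 + x^2 + 5x + 5.

5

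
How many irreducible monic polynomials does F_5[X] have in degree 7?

11160

The number of monic irreducibles of degree 7 over GF(5) is (1/7)·Σ_{d∣7} μ(7/d) 5^d.
Divisors of 7: 1, 7; μ(7/d) for each: -1, 1.
Σ = − 5^1 + 5^7 = 78120.
N = 78120/7 = 11160.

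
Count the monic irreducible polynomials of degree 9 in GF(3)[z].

2184

The number of monic irreducibles of degree 9 over GF(3) is (1/9)·Σ_{d∣9} μ(9/d) 3^d.
Divisors of 9: 1, 3, 9; μ(9/d) for each: 0, -1, 1.
Σ = − 3^3 + 3^9 = 19656.
N = 19656/9 = 2184.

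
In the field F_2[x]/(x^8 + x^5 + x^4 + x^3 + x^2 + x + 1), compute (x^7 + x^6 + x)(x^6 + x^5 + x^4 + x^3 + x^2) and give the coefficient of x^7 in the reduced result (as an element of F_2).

1

Multiply in F_2[x]: (x^7 + x^6 + x)·(x^6 + x^5 + x^4 + x^3 + x^2) = x^13 + x^8 + x^7 + x^6 + x^5 + x^4 + x^3.
Reduce using x^8 ≡ x^5 + x^4 + x^3 + x^2 + x + 1 (mod x^8 + x^5 + x^4 + x^3 + x^2 + x + 1).
Reduced: x^7 + x^4 + x^3 + x.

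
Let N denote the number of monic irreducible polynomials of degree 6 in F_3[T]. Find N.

By the necklace-counting formula, N_3(6) = (1/6) Σ_{d|6} μ(6/d)·3^d.
Divisors of 6: 1, 2, 3, 6; μ(6/d) for each: 1, -1, -1, 1.
Σ = 3^1 − 3^2 − 3^3 + 3^6 = 696.
N = 696/6 = 116.

116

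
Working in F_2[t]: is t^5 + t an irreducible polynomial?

No

Write m(t) = t^5 + t.
Check for roots in F_2: m(0) = 0 → root; m(1) = 0 → root.
m(0) = 0, so (t) divides m(t); m is reducible.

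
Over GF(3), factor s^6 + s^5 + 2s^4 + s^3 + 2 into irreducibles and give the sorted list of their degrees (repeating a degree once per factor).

Write g(s) = s^6 + s^5 + 2s^4 + s^3 + 2.
Roots in GF(3): g(0) = 2; g(1) = 1; g(2) = 0 → root.
Linear factors from roots: (s + 1).
Complete factorization: g(s) = (s + 1)^2·(s^2 + 1)·(s^2 + 2s + 2).
Factor degrees with multiplicity: 1 + 1 + 2 + 2 = 6.

1, 1, 2, 2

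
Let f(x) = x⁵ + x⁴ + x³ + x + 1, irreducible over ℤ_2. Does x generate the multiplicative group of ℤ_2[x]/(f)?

Yes

|GF(2^5)^×| = 2^5 − 1 = 31. Prime factorization: 31 = 31.
f is primitive ⇔ x has order 31 in GF(2)[x]/(f), i.e. x^(31/q) ≠ 1 for each prime q | 31.
x^(1) mod f = x.
None equal 1, so x has full order 31; f is primitive.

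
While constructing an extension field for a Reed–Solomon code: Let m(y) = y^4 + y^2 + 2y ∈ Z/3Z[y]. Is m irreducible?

Check for roots in Z/3Z: m(0) = 0 → root; m(1) = 1; m(2) = 0 → root.
m(0) = 0, so (y) divides m(y); m is reducible.

No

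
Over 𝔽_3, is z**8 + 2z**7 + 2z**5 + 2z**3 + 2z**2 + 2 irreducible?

Yes

Write g(z) = z**8 + 2z**7 + 2z**5 + 2z**3 + 2z**2 + 2.
Check for roots in 𝔽_3: g(0) = 2; g(1) = 2; g(2) = 2.
No roots, so no linear factors.
Monic irreducibles of degree 2 over GF(3): z**2 + 1, z**2 + z + 2, z**2 + 2z + 2.
None of them divide g (all give nonzero remainder).
Degree-3 irreducible divisors: test the 8 monic irreducibles of degree 3 over GF(3).
None of them divide g (all give nonzero remainder).
Degree-4 irreducible divisors: test the 18 monic irreducibles of degree 4 over GF(3).
None of them divide g (all give nonzero remainder).
No irreducible factor of degree ≤ 4 exists, so g is irreducible over GF(3).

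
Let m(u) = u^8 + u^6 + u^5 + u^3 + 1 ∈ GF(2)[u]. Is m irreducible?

Yes

Check for roots in GF(2): m(0) = 1; m(1) = 1.
No roots, so no linear factors.
Monic irreducibles of degree 2 over GF(2): u^2 + u + 1.
None of them divide m (all give nonzero remainder).
Monic irreducibles of degree 3 over GF(2): u^3 + u + 1, u^3 + u^2 + 1.
None of them divide m (all give nonzero remainder).
Monic irreducibles of degree 4 over GF(2): u^4 + u + 1, u^4 + u^3 + 1, u^4 + u^3 + u^2 + u + 1.
None of them divide m (all give nonzero remainder).
No irreducible factor of degree ≤ 4 exists, so m is irreducible over GF(2).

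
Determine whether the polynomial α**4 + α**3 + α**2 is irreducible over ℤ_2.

No

Write m(α) = α**4 + α**3 + α**2.
Check for roots in ℤ_2: m(0) = 0 → root; m(1) = 1.
m(0) = 0, so (α) divides m(α); m is reducible.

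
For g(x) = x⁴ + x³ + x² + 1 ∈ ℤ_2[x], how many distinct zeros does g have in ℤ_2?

Evaluate at each of the 2 elements of ℤ_2:
g(0) = 1; g(1) = 0 → root.
Roots: {1}.

1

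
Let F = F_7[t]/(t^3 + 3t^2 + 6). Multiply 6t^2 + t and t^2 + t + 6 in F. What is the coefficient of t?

Multiply in F_7[t]: (6t^2 + t)·(t^2 + t + 6) = 6t^4 + 2t^2 + 6t.
Reduce using t^3 ≡ 4t^2 + 1 (mod t^3 + 3t^2 + 6).
Reduced: 5t + 3.

5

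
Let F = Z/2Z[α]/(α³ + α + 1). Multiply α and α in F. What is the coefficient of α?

Multiply in Z/2Z[α]: (α)·(α) = α².
Reduced: α².

0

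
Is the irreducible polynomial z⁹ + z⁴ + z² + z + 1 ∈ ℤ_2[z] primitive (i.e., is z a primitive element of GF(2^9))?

No

Write f(z) = z⁹ + z⁴ + z² + z + 1.
|GF(2^9)^×| = 2^9 − 1 = 511. Prime factorization: 511 = 7·73.
f is primitive ⇔ z has order 511 in GF(2)[z]/(f), i.e. z^(511/q) ≠ 1 for each prime q | 511.
z^(73) mod f = 1
z^(7) mod f = z⁷.
Since z^(73) = 1, the order of z divides 73 < 511; not primitive.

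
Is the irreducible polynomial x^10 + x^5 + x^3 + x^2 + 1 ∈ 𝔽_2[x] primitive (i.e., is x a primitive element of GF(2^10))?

Yes

Write f(x) = x^10 + x^5 + x^3 + x^2 + 1.
|GF(2^10)^×| = 2^10 − 1 = 1023. Prime factorization: 1023 = 3·11·31.
f is primitive ⇔ x has order 1023 in GF(2)[x]/(f), i.e. x^(1023/q) ≠ 1 for each prime q | 1023.
x^(341) mod f = x^9 + x^7 + x^3 + x + 1.
x^(93) mod f = x^9 + x^8 + x^7 + x^6 + x^4 + 1.
x^(33) mod f = x^7 + x^5 + x^3 + x^2 + x + 1.
None equal 1, so x has full order 1023; f is primitive.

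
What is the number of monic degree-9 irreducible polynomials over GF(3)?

2184

By the necklace-counting formula, N_3(9) = (1/9) Σ_{d|9} μ(9/d)·3^d.
Divisors of 9: 1, 3, 9; μ(9/d) for each: 0, -1, 1.
Σ = − 3^3 + 3^9 = 19656.
N = 19656/9 = 2184.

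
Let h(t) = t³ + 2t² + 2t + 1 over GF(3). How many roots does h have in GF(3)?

Evaluate at each of the 3 elements of GF(3):
h(0) = 1; h(1) = 0 → root; h(2) = 0 → root.
Roots: {1, 2}.

2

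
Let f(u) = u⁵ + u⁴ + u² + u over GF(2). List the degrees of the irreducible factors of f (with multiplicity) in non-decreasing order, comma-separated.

Roots in GF(2): f(0) = 0 → root; f(1) = 0 → root.
Linear factors from roots: (u), (u + 1).
Complete factorization: f(u) = (u)·(u + 1)^2·(u² + u + 1).
Factor degrees with multiplicity: 1 + 1 + 1 + 2 = 5.

1, 1, 1, 2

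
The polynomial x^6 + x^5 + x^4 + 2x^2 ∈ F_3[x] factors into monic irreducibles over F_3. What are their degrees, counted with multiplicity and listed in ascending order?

1, 1, 1, 1, 2

Write f(x) = x^6 + x^5 + x^4 + 2x^2.
Roots in F_3: f(0) = 0 → root; f(1) = 2; f(2) = 0 → root.
Linear factors from roots: (x), (x + 1).
Complete factorization: f(x) = (x)^2·(x + 1)^2·(x^2 + 2x + 2).
Factor degrees with multiplicity: 1 + 1 + 1 + 1 + 2 = 6.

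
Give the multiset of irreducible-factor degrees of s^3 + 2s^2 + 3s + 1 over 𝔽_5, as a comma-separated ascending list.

Write g(s) = s^3 + 2s^2 + 3s + 1.
Roots in 𝔽_5: g(0) = 1; g(1) = 2; g(2) = 3; g(3) = 0 → root; g(4) = 4.
Linear factors from roots: (s + 2).
Complete factorization: g(s) = (s + 2)·(s^2 + 3).
Factor degrees with multiplicity: 1 + 2 = 3.

1, 2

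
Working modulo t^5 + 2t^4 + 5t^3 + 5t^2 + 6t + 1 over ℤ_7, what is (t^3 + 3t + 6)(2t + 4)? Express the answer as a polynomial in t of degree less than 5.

2t^4 + 4t^3 + 6t^2 + 3t + 3

Multiply in ℤ_7[t]: (t^3 + 3t + 6)·(2t + 4) = 2t^4 + 4t^3 + 6t^2 + 3t + 3.
Reduced: 2t^4 + 4t^3 + 6t^2 + 3t + 3.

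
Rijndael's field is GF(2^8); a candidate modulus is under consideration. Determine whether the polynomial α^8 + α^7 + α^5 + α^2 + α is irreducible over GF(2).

Write m(α) = α^8 + α^7 + α^5 + α^2 + α.
Check for roots in GF(2): m(0) = 0 → root; m(1) = 1.
m(0) = 0, so (α) divides m(α); m is reducible.

No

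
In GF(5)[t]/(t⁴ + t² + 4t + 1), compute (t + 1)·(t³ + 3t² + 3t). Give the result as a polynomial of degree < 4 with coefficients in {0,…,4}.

4t^3 + 4t + 4

Multiply in GF(5)[t]: (t + 1)·(t³ + 3t² + 3t) = t⁴ + 4t³ + t² + 3t.
Reduce using t⁴ ≡ 4t² + t + 4 (mod t⁴ + t² + 4t + 1).
Reduced: 4t³ + 4t + 4.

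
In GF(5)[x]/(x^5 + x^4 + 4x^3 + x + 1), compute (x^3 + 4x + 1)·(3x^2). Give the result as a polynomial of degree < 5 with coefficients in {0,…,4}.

2x^4 + 3x^2 + 2x + 2

Multiply in GF(5)[x]: (x^3 + 4x + 1)·(3x^2) = 3x^5 + 2x^3 + 3x^2.
Reduce using x^5 ≡ 4x^4 + x^3 + 4x + 4 (mod x^5 + x^4 + 4x^3 + x + 1).
Reduced: 2x^4 + 3x^2 + 2x + 2.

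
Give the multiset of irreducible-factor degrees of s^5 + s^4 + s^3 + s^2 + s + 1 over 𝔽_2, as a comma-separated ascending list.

1, 2, 2

Write f(s) = s^5 + s^4 + s^3 + s^2 + s + 1.
Roots in 𝔽_2: f(0) = 1; f(1) = 0 → root.
Linear factors from roots: (s + 1).
Complete factorization: f(s) = (s + 1)·(s^2 + s + 1)^2.
Factor degrees with multiplicity: 1 + 2 + 2 = 5.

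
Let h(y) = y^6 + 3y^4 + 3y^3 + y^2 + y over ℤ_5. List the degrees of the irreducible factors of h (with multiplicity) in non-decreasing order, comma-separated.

Roots in ℤ_5: h(0) = 0 → root; h(1) = 4; h(2) = 2; h(3) = 0 → root; h(4) = 1.
Linear factors from roots: (y), (y + 2).
Complete factorization: h(y) = (y)·(y + 2)^3·(y^2 + 4y + 2).
Factor degrees with multiplicity: 1 + 1 + 1 + 1 + 2 = 6.

1, 1, 1, 1, 2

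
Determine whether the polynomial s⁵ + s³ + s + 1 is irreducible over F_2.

Write h(s) = s⁵ + s³ + s + 1.
Check for roots in F_2: h(0) = 1; h(1) = 0 → root.
h(1) = 0, so (s − 1) divides h(s); h is reducible.

No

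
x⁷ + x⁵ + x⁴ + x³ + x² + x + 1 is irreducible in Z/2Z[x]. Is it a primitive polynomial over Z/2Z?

Write f(x) = x⁷ + x⁵ + x⁴ + x³ + x² + x + 1.
|GF(2^7)^×| = 2^7 − 1 = 127. Prime factorization: 127 = 127.
f is primitive ⇔ x has order 127 in GF(2)[x]/(f), i.e. x^(127/q) ≠ 1 for each prime q | 127.
x^(1) mod f = x.
None equal 1, so x has full order 127; f is primitive.

Yes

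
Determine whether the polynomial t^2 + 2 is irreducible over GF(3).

No

Write m(t) = t^2 + 2.
Check for roots in GF(3): m(0) = 2; m(1) = 0 → root; m(2) = 0 → root.
m(1) = 0, so (t − 1) divides m(t); m is reducible.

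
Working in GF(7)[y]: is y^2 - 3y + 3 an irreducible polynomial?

No

Write f(y) = y^2 - 3y + 3.
Check for roots in GF(7): f(0) = 3; f(1) = 1; f(2) = 1; f(3) = 3; f(4) = 0 → root; f(5) = 6; f(6) = 0 → root.
f(4) = 0, so (y − 4) divides f(y); f is reducible.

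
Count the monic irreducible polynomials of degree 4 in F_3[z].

By the necklace-counting formula, N_3(4) = (1/4) Σ_{d|4} μ(4/d)·3^d.
Divisors of 4: 1, 2, 4; μ(4/d) for each: 0, -1, 1.
Σ = − 3^2 + 3^4 = 72.
N = 72/4 = 18.

18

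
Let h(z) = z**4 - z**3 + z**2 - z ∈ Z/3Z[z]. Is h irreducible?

Check for roots in Z/3Z: h(0) = 0 → root; h(1) = 0 → root; h(2) = 1.
h(0) = 0, so (z) divides h(z); h is reducible.

No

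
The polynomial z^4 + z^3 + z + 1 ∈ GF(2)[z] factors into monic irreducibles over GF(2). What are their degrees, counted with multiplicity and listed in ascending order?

1, 1, 2

Write h(z) = z^4 + z^3 + z + 1.
Roots in GF(2): h(0) = 1; h(1) = 0 → root.
Linear factors from roots: (z + 1).
Complete factorization: h(z) = (z + 1)^2·(z^2 + z + 1).
Factor degrees with multiplicity: 1 + 1 + 2 = 4.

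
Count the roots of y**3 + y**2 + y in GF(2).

Write h(y) = y**3 + y**2 + y.
Evaluate at each of the 2 elements of GF(2):
h(0) = 0 → root; h(1) = 1.
Roots: {0}.

1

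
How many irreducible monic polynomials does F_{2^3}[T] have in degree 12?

The number of monic irreducibles of degree 12 over GF(8) is (1/12)·Σ_{d∣12} μ(12/d) 8^d.
Divisors of 12: 1, 2, 3, 4, 6, 12; μ(12/d) for each: 0, 1, 0, -1, -1, 1.
Σ = 8^2 − 8^4 − 8^6 + 8^12 = 68719210560.
N = 68719210560/12 = 5726600880.

5726600880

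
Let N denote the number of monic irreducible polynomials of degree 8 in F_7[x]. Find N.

By the necklace-counting formula, N_7(8) = (1/8) Σ_{d|8} μ(8/d)·7^d.
Divisors of 8: 1, 2, 4, 8; μ(8/d) for each: 0, 0, -1, 1.
Σ = − 7^4 + 7^8 = 5762400.
N = 5762400/8 = 720300.

720300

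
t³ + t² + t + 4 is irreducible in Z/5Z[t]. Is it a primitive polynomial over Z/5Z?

No

Write f(t) = t³ + t² + t + 4.
|GF(5^3)^×| = 5^3 − 1 = 124. Prime factorization: 124 = 2^2·31.
f is primitive ⇔ t has order 124 in GF(5)[t]/(f), i.e. t^(124/q) ≠ 1 for each prime q | 124.
t^(62) mod f = 1
t^(4) mod f = 2t + 4.
Since t^(62) = 1, the order of t divides 62 < 124; not primitive.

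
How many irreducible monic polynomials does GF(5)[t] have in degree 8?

By the necklace-counting formula, N_5(8) = (1/8) Σ_{d|8} μ(8/d)·5^d.
Divisors of 8: 1, 2, 4, 8; μ(8/d) for each: 0, 0, -1, 1.
Σ = − 5^4 + 5^8 = 390000.
N = 390000/8 = 48750.

48750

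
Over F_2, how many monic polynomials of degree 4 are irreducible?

3

Gauss's count: N_{2}(4) = (1/4) Σ_{d|4} μ(4/d)·2^d.
Divisors of 4: 1, 2, 4; μ(4/d) for each: 0, -1, 1.
Σ = − 2^2 + 2^4 = 12.
N = 12/4 = 3.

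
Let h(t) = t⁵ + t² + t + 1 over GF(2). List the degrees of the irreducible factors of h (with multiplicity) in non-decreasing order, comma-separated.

Roots in GF(2): h(0) = 1; h(1) = 0 → root.
Linear factors from roots: (t + 1).
Complete factorization: h(t) = (t + 1)^2·(t³ + t + 1).
Factor degrees with multiplicity: 1 + 1 + 3 = 5.

1, 1, 3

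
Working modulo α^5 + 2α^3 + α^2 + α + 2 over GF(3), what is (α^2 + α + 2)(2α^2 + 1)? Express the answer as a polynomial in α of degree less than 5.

Multiply in GF(3)[α]: (α^2 + α + 2)·(2α^2 + 1) = 2α^4 + 2α^3 + 2α^2 + α + 2.
Reduced: 2α^4 + 2α^3 + 2α^2 + α + 2.

2α^4 + 2α^3 + 2α^2 + α + 2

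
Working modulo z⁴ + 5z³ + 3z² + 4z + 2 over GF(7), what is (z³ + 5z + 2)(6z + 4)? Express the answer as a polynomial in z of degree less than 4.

Multiply in GF(7)[z]: (z³ + 5z + 2)·(6z + 4) = 6z⁴ + 4z³ + 2z² + 4z + 1.
Reduce using z⁴ ≡ 2z³ + 4z² + 3z + 5 (mod z⁴ + 5z³ + 3z² + 4z + 2).
Reduced: 2z³ + 5z² + z + 3.

2z^3 + 5z^2 + z + 3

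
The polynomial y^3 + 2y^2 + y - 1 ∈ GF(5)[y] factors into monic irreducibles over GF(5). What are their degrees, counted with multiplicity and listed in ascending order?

3

Write g(y) = y^3 + 2y^2 + y - 1.
Roots in GF(5): g(0) = 4; g(1) = 3; g(2) = 2; g(3) = 2; g(4) = 4.
Complete factorization: g(y) = (y^3 + 2y^2 + y - 1).
Factor degrees with multiplicity: 3 = 3.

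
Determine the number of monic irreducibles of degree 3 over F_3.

The number of monic irreducibles of degree 3 over GF(3) is (1/3)·Σ_{d∣3} μ(3/d) 3^d.
Divisors of 3: 1, 3; μ(3/d) for each: -1, 1.
Σ = − 3^1 + 3^3 = 24.
N = 24/3 = 8.

8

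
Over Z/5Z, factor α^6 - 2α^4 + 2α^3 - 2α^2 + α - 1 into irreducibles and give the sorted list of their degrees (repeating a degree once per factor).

Write h(α) = α^6 - 2α^4 + 2α^3 - 2α^2 + α - 1.
Roots in Z/5Z: h(0) = 4; h(1) = 4; h(2) = 1; h(3) = 0 → root; h(4) = 3.
Linear factors from roots: (α + 2).
Complete factorization: h(α) = (α + 2)^2·(α^2 - 2)·(α^2 + α + 2).
Factor degrees with multiplicity: 1 + 1 + 2 + 2 = 6.

1, 1, 2, 2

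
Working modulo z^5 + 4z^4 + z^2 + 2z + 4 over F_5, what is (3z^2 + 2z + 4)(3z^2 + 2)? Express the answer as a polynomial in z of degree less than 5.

Multiply in F_5[z]: (3z^2 + 2z + 4)·(3z^2 + 2) = 4z^4 + z^3 + 3z^2 + 4z + 3.
Reduced: 4z^4 + z^3 + 3z^2 + 4z + 3.

4z^4 + z^3 + 3z^2 + 4z + 3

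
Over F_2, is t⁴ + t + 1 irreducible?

Write f(t) = t⁴ + t + 1.
Check for roots in F_2: f(0) = 1; f(1) = 1.
No roots, so no linear factors.
Monic irreducibles of degree 2 over GF(2): t² + t + 1.
None of them divide f (all give nonzero remainder).
No irreducible factor of degree ≤ 2 exists, so f is irreducible over GF(2).

Yes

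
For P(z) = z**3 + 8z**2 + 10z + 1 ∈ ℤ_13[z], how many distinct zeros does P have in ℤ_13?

3

Evaluate at each of the 13 elements of ℤ_13:
P(0) = 1; P(1) = 7; P(2) = 9; P(3) = 0 → root; P(4) = 12; P(5) = 12; P(6) = 6; P(7) = 0 → root; P(8) = 0 → root; P(9) = 12; P(10) = 3; P(11) = 5; P(12) = 11.
Roots: {3, 7, 8}.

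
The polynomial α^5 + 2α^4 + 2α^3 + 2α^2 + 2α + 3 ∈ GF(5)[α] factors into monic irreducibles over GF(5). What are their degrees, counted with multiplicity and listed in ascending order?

1, 2, 2

Write g(α) = α^5 + 2α^4 + 2α^3 + 2α^2 + 2α + 3.
Roots in GF(5): g(0) = 3; g(1) = 2; g(2) = 0 → root; g(3) = 1; g(4) = 2.
Linear factors from roots: (α + 3).
Complete factorization: g(α) = (α + 3)·(α^2 + 3)·(α^2 + 4α + 2).
Factor degrees with multiplicity: 1 + 2 + 2 = 5.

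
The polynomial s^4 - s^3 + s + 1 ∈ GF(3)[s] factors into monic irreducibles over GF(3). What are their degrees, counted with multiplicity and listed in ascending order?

Write g(s) = s^4 - s^3 + s + 1.
Roots in GF(3): g(0) = 1; g(1) = 2; g(2) = 2.
Complete factorization: g(s) = (s^4 - s^3 + s + 1).
Factor degrees with multiplicity: 4 = 4.

4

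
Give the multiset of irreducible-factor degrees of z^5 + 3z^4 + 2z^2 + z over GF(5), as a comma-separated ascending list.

Write h(z) = z^5 + 3z^4 + 2z^2 + z.
Roots in GF(5): h(0) = 0 → root; h(1) = 2; h(2) = 0 → root; h(3) = 2; h(4) = 3.
Linear factors from roots: (z), (z + 3).
Complete factorization: h(z) = (z)·(z + 3)^2·(z^2 + 2z + 4).
Factor degrees with multiplicity: 1 + 1 + 1 + 2 = 5.

1, 1, 1, 2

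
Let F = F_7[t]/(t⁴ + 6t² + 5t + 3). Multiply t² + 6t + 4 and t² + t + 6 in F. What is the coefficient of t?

0

Multiply in F_7[t]: (t² + 6t + 4)·(t² + t + 6) = t⁴ + 2t² + 5t + 3.
Reduce using t⁴ ≡ t² + 2t + 4 (mod t⁴ + 6t² + 5t + 3).
Reduced: 3t².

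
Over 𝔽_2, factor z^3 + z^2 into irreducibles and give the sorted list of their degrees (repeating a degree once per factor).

1, 1, 1

Write h(z) = z^3 + z^2.
Roots in 𝔽_2: h(0) = 0 → root; h(1) = 0 → root.
Linear factors from roots: (z), (z + 1).
Complete factorization: h(z) = (z + 1)·(z)^2.
Factor degrees with multiplicity: 1 + 1 + 1 = 3.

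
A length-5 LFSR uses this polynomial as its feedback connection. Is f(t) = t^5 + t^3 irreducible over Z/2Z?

No

Check for roots in Z/2Z: f(0) = 0 → root; f(1) = 0 → root.
f(0) = 0, so (t) divides f(t); f is reducible.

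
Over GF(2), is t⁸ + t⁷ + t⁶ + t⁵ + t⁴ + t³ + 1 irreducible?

Yes

Write g(t) = t⁸ + t⁷ + t⁶ + t⁵ + t⁴ + t³ + 1.
Check for roots in GF(2): g(0) = 1; g(1) = 1.
No roots, so no linear factors.
Monic irreducibles of degree 2 over GF(2): t² + t + 1.
None of them divide g (all give nonzero remainder).
Monic irreducibles of degree 3 over GF(2): t³ + t + 1, t³ + t² + 1.
None of them divide g (all give nonzero remainder).
Monic irreducibles of degree 4 over GF(2): t⁴ + t + 1, t⁴ + t³ + 1, t⁴ + t³ + t² + t + 1.
None of them divide g (all give nonzero remainder).
No irreducible factor of degree ≤ 4 exists, so g is irreducible over GF(2).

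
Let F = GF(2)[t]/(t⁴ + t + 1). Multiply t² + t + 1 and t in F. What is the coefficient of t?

Multiply in GF(2)[t]: (t² + t + 1)·(t) = t³ + t² + t.
Reduced: t³ + t² + t.

1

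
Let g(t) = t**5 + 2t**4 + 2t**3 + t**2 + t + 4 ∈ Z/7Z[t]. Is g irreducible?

Check for roots in Z/7Z: g(0) = 4; g(1) = 4; g(2) = 6; g(3) = 6; g(4) = 1; g(5) = 4; g(6) = 3.
No roots, so no linear factors.
Degree-2 irreducible divisors: test the 21 monic irreducibles of degree 2 over GF(7).
t**2 + 5t + 5 divides g: g(t) = (t**2 + 5t + 5)·(t**3 + 4t**2 + 5t + 5).

No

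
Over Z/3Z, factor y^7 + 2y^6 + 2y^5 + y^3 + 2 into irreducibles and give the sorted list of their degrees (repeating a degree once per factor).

Write f(y) = y^7 + 2y^6 + 2y^5 + y^3 + 2.
Roots in Z/3Z: f(0) = 2; f(1) = 2; f(2) = 0 → root.
Linear factors from roots: (y + 1).
Complete factorization: f(y) = (y + 1)·(y^2 + y + 2)·(y^2 + 1)^2.
Factor degrees with multiplicity: 1 + 2 + 2 + 2 = 7.

1, 2, 2, 2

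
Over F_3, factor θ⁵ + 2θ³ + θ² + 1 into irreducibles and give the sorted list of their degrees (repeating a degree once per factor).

Write g(θ) = θ⁵ + 2θ³ + θ² + 1.
Roots in F_3: g(0) = 1; g(1) = 2; g(2) = 2.
Complete factorization: g(θ) = (θ⁵ + 2θ³ + θ² + 1).
Factor degrees with multiplicity: 5 = 5.

5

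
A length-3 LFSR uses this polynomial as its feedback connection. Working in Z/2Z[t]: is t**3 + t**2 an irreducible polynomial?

Write m(t) = t**3 + t**2.
Check for roots in Z/2Z: m(0) = 0 → root; m(1) = 0 → root.
m(0) = 0, so (t) divides m(t); m is reducible.

No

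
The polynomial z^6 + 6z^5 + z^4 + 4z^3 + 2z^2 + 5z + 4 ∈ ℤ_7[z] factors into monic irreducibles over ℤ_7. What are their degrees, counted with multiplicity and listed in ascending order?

Write g(z) = z^6 + 6z^5 + z^4 + 4z^3 + 2z^2 + 5z + 4.
Linear factors from roots: (z + 3), (z + 1).
Complete factorization: g(z) = (z + 1)·(z + 3)·(z^2 + 3z + 1)·(z^2 + 6z + 6).
Factor degrees with multiplicity: 1 + 1 + 2 + 2 = 6.

1, 1, 2, 2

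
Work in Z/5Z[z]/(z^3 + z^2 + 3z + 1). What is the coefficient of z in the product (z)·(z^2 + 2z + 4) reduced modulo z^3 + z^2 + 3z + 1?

1

Multiply in Z/5Z[z]: (z)·(z^2 + 2z + 4) = z^3 + 2z^2 + 4z.
Reduce using z^3 ≡ 4z^2 + 2z + 4 (mod z^3 + z^2 + 3z + 1).
Reduced: z^2 + z + 4.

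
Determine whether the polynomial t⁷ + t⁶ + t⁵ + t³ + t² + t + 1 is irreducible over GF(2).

Write g(t) = t⁷ + t⁶ + t⁵ + t³ + t² + t + 1.
Check for roots in GF(2): g(0) = 1; g(1) = 1.
No roots, so no linear factors.
Monic irreducibles of degree 2 over GF(2): t² + t + 1.
None of them divide g (all give nonzero remainder).
Monic irreducibles of degree 3 over GF(2): t³ + t + 1, t³ + t² + 1.
None of them divide g (all give nonzero remainder).
No irreducible factor of degree ≤ 3 exists, so g is irreducible over GF(2).

Yes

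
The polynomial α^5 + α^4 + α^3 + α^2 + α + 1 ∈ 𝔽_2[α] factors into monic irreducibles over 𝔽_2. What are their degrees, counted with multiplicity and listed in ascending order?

1, 2, 2

Write h(α) = α^5 + α^4 + α^3 + α^2 + α + 1.
Roots in 𝔽_2: h(0) = 1; h(1) = 0 → root.
Linear factors from roots: (α + 1).
Complete factorization: h(α) = (α + 1)·(α^2 + α + 1)^2.
Factor degrees with multiplicity: 1 + 2 + 2 = 5.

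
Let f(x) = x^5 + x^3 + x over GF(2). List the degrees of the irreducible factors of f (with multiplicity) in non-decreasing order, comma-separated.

Roots in GF(2): f(0) = 0 → root; f(1) = 1.
Linear factors from roots: (x).
Complete factorization: f(x) = (x)·(x^2 + x + 1)^2.
Factor degrees with multiplicity: 1 + 2 + 2 = 5.

1, 2, 2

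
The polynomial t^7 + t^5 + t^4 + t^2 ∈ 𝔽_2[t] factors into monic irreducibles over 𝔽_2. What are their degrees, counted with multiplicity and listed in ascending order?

Write g(t) = t^7 + t^5 + t^4 + t^2.
Roots in 𝔽_2: g(0) = 0 → root; g(1) = 0 → root.
Linear factors from roots: (t), (t + 1).
Complete factorization: g(t) = (t)^2·(t + 1)^3·(t^2 + t + 1).
Factor degrees with multiplicity: 1 + 1 + 1 + 1 + 1 + 2 = 7.

1, 1, 1, 1, 1, 2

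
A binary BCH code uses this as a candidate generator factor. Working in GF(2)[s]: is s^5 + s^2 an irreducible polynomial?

No

Write g(s) = s^5 + s^2.
Check for roots in GF(2): g(0) = 0 → root; g(1) = 0 → root.
g(0) = 0, so (s) divides g(s); g is reducible.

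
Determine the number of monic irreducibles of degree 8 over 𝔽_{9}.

x^(9^8) − x is the product of all monic irreducibles of degree dividing 8; Möbius inversion gives N = (1/8) Σ μ(8/d)·9^d.
Divisors of 8: 1, 2, 4, 8; μ(8/d) for each: 0, 0, -1, 1.
Σ = − 9^4 + 9^8 = 43040160.
N = 43040160/8 = 5380020.

5380020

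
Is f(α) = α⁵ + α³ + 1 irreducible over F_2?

Check for roots in F_2: f(0) = 1; f(1) = 1.
No roots, so no linear factors.
Monic irreducibles of degree 2 over GF(2): α² + α + 1.
None of them divide f (all give nonzero remainder).
No irreducible factor of degree ≤ 2 exists, so f is irreducible over GF(2).

Yes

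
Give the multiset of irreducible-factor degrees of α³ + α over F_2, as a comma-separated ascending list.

1, 1, 1

Write h(α) = α³ + α.
Roots in F_2: h(0) = 0 → root; h(1) = 0 → root.
Linear factors from roots: (α), (α + 1).
Complete factorization: h(α) = (α)·(α + 1)^2.
Factor degrees with multiplicity: 1 + 1 + 1 = 3.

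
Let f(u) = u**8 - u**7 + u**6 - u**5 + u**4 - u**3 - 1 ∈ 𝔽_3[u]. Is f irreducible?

Yes

Check for roots in 𝔽_3: f(0) = 2; f(1) = 2; f(2) = 2.
No roots, so no linear factors.
Monic irreducibles of degree 2 over GF(3): u**2 + 1, u**2 + u - 1, u**2 - u - 1.
None of them divide f (all give nonzero remainder).
Degree-3 irreducible divisors: test the 8 monic irreducibles of degree 3 over GF(3).
None of them divide f (all give nonzero remainder).
Degree-4 irreducible divisors: test the 18 monic irreducibles of degree 4 over GF(3).
None of them divide f (all give nonzero remainder).
No irreducible factor of degree ≤ 4 exists, so f is irreducible over GF(3).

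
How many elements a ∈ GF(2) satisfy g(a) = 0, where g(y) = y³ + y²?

2

Evaluate at each of the 2 elements of GF(2):
g(0) = 0 → root; g(1) = 0 → root.
Roots: {0, 1}.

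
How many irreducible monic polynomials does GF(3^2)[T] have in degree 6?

88440

x^(9^6) − x is the product of all monic irreducibles of degree dividing 6; Möbius inversion gives N = (1/6) Σ μ(6/d)·9^d.
Divisors of 6: 1, 2, 3, 6; μ(6/d) for each: 1, -1, -1, 1.
Σ = 9^1 − 9^2 − 9^3 + 9^6 = 530640.
N = 530640/6 = 88440.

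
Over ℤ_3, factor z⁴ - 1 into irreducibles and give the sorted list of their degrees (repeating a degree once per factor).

Write f(z) = z⁴ - 1.
Roots in ℤ_3: f(0) = 2; f(1) = 0 → root; f(2) = 0 → root.
Linear factors from roots: (z - 1), (z + 1).
Complete factorization: f(z) = (z + 1)·(z - 1)·(z² + 1).
Factor degrees with multiplicity: 1 + 1 + 2 = 4.

1, 1, 2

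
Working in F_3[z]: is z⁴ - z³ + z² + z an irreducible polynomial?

Write h(z) = z⁴ - z³ + z² + z.
Check for roots in F_3: h(0) = 0 → root; h(1) = 2; h(2) = 2.
h(0) = 0, so (z) divides h(z); h is reducible.

No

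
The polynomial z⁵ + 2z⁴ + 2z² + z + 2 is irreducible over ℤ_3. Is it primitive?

No

Write f(z) = z⁵ + 2z⁴ + 2z² + z + 2.
|GF(3^5)^×| = 3^5 − 1 = 242. Prime factorization: 242 = 2·11^2.
f is primitive ⇔ z has order 242 in GF(3)[z]/(f), i.e. z^(242/q) ≠ 1 for each prime q | 242.
z^(121) mod f = 1
z^(22) mod f = z⁴ + 2z³ + 2z² + z + 1.
Since z^(121) = 1, the order of z divides 121 < 242; not primitive.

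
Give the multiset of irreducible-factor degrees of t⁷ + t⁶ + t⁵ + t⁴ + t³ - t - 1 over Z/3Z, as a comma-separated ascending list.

1, 1, 2, 3

Write f(t) = t⁷ + t⁶ + t⁵ + t⁴ + t³ - t - 1.
Roots in Z/3Z: f(0) = 2; f(1) = 0 → root; f(2) = 2.
Linear factors from roots: (t - 1).
Complete factorization: f(t) = (t - 1)^2·(t² - t - 1)·(t³ + t² - t + 1).
Factor degrees with multiplicity: 1 + 1 + 2 + 3 = 7.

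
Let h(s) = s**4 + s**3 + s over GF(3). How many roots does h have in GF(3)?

2

Evaluate at each of the 3 elements of GF(3):
h(0) = 0 → root; h(1) = 0 → root; h(2) = 2.
Roots: {0, 1}.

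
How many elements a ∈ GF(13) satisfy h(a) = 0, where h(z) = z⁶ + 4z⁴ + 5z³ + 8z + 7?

1

Evaluate at each of the 13 elements of GF(13):
h(0) = 7; h(1) = 12; h(2) = 9; h(3) = 10; h(4) = 6; h(5) = 12; h(6) = 0 → root; h(7) = 6; h(8) = 8; h(9) = 4; h(10) = 4; h(11) = 1; h(12) = 12.
Roots: {6}.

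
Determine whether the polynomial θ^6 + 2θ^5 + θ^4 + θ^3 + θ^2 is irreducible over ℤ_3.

No

Write m(θ) = θ^6 + 2θ^5 + θ^4 + θ^3 + θ^2.
Check for roots in ℤ_3: m(0) = 0 → root; m(1) = 0 → root; m(2) = 0 → root.
m(0) = 0, so (θ) divides m(θ); m is reducible.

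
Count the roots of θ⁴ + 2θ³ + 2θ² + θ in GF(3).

3

Write g(θ) = θ⁴ + 2θ³ + 2θ² + θ.
Evaluate at each of the 3 elements of GF(3):
g(0) = 0 → root; g(1) = 0 → root; g(2) = 0 → root.
Roots: {0, 1, 2}.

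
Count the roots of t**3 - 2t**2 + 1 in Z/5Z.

Write f(t) = t**3 - 2t**2 + 1.
Evaluate at each of the 5 elements of Z/5Z:
f(0) = 1; f(1) = 0 → root; f(2) = 1; f(3) = 0 → root; f(4) = 3.
Roots: {1, 3}.

2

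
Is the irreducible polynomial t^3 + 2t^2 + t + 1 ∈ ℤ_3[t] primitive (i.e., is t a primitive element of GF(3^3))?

Yes

Write f(t) = t^3 + 2t^2 + t + 1.
|GF(3^3)^×| = 3^3 − 1 = 26. Prime factorization: 26 = 2·13.
f is primitive ⇔ t has order 26 in GF(3)[t]/(f), i.e. t^(26/q) ≠ 1 for each prime q | 26.
t^(13) mod f = 2.
t^(2) mod f = t^2.
None equal 1, so t has full order 26; f is primitive.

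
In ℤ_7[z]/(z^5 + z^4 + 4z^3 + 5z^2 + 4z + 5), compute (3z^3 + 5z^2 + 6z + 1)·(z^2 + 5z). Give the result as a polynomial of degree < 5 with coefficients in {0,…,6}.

3z^4 + 5z^3 + 2z^2 + 6

Multiply in ℤ_7[z]: (3z^3 + 5z^2 + 6z + 1)·(z^2 + 5z) = 3z^5 + 6z^4 + 3z^3 + 3z^2 + 5z.
Reduce using z^5 ≡ 6z^4 + 3z^3 + 2z^2 + 3z + 2 (mod z^5 + z^4 + 4z^3 + 5z^2 + 4z + 5).
Reduced: 3z^4 + 5z^3 + 2z^2 + 6.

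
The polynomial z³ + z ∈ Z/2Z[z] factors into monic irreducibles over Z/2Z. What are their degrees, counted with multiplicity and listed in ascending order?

1, 1, 1

Write f(z) = z³ + z.
Roots in Z/2Z: f(0) = 0 → root; f(1) = 0 → root.
Linear factors from roots: (z), (z + 1).
Complete factorization: f(z) = (z)·(z + 1)^2.
Factor degrees with multiplicity: 1 + 1 + 1 = 3.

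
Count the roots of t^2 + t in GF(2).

2

Write P(t) = t^2 + t.
Evaluate at each of the 2 elements of GF(2):
P(0) = 0 → root; P(1) = 0 → root.
Roots: {0, 1}.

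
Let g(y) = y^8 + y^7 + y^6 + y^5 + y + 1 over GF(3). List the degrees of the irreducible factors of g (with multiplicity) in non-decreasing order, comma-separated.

1, 1, 1, 2, 3

Roots in GF(3): g(0) = 1; g(1) = 0 → root; g(2) = 0 → root.
Linear factors from roots: (y - 1), (y + 1).
Complete factorization: g(y) = (y + 1)·(y - 1)^2·(y^2 - y - 1)·(y^3 - y - 1).
Factor degrees with multiplicity: 1 + 1 + 1 + 2 + 3 = 8.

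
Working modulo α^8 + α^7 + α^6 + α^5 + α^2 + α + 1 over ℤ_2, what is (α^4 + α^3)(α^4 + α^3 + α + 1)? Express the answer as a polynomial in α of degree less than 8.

α^7 + α^3 + α^2 + α + 1

Multiply in ℤ_2[α]: (α^4 + α^3)·(α^4 + α^3 + α + 1) = α^8 + α^6 + α^5 + α^3.
Reduce using α^8 ≡ α^7 + α^6 + α^5 + α^2 + α + 1 (mod α^8 + α^7 + α^6 + α^5 + α^2 + α + 1).
Reduced: α^7 + α^3 + α^2 + α + 1.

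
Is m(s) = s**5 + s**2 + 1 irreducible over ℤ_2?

Yes

Check for roots in ℤ_2: m(0) = 1; m(1) = 1.
No roots, so no linear factors.
Monic irreducibles of degree 2 over GF(2): s**2 + s + 1.
None of them divide m (all give nonzero remainder).
No irreducible factor of degree ≤ 2 exists, so m is irreducible over GF(2).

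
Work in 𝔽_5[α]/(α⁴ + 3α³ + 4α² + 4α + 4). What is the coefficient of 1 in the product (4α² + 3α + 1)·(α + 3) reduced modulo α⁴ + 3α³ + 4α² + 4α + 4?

Multiply in 𝔽_5[α]: (4α² + 3α + 1)·(α + 3) = 4α³ + 3.
Reduced: 4α³ + 3.

3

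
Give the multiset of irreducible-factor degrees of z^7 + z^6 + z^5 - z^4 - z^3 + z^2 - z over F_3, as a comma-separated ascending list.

Write h(z) = z^7 + z^6 + z^5 - z^4 - z^3 + z^2 - z.
Roots in F_3: h(0) = 0 → root; h(1) = 1; h(2) = 1.
Linear factors from roots: (z).
Complete factorization: h(z) = (z)·(z^2 + z - 1)·(z^2 + 1)^2.
Factor degrees with multiplicity: 1 + 2 + 2 + 2 = 7.

1, 2, 2, 2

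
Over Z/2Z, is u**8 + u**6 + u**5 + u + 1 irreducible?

Yes

Write P(u) = u**8 + u**6 + u**5 + u + 1.
Check for roots in Z/2Z: P(0) = 1; P(1) = 1.
No roots, so no linear factors.
Monic irreducibles of degree 2 over GF(2): u**2 + u + 1.
None of them divide P (all give nonzero remainder).
Monic irreducibles of degree 3 over GF(2): u**3 + u + 1, u**3 + u**2 + 1.
None of them divide P (all give nonzero remainder).
Monic irreducibles of degree 4 over GF(2): u**4 + u + 1, u**4 + u**3 + 1, u**4 + u**3 + u**2 + u + 1.
None of them divide P (all give nonzero remainder).
No irreducible factor of degree ≤ 4 exists, so P is irreducible over GF(2).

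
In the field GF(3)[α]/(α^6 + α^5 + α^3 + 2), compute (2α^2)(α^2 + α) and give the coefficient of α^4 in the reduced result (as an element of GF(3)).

Multiply in GF(3)[α]: (2α^2)·(α^2 + α) = 2α^4 + 2α^3.
Reduced: 2α^4 + 2α^3.

2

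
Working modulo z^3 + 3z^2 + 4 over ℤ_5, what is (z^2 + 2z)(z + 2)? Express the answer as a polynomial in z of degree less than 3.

z^2 + 4z + 1

Multiply in ℤ_5[z]: (z^2 + 2z)·(z + 2) = z^3 + 4z^2 + 4z.
Reduce using z^3 ≡ 2z^2 + 1 (mod z^3 + 3z^2 + 4).
Reduced: z^2 + 4z + 1.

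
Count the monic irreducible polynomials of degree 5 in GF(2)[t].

By the necklace-counting formula, N_2(5) = (1/5) Σ_{d|5} μ(5/d)·2^d.
Divisors of 5: 1, 5; μ(5/d) for each: -1, 1.
Σ = − 2^1 + 2^5 = 30.
N = 30/5 = 6.

6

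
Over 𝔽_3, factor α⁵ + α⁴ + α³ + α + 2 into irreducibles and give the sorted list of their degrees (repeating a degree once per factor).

Write h(α) = α⁵ + α⁴ + α³ + α + 2.
Roots in 𝔽_3: h(0) = 2; h(1) = 0 → root; h(2) = 0 → root.
Linear factors from roots: (α + 2), (α + 1).
Complete factorization: h(α) = (α + 1)·(α + 2)·(α³ + α² + 2α + 1).
Factor degrees with multiplicity: 1 + 1 + 3 = 5.

1, 1, 3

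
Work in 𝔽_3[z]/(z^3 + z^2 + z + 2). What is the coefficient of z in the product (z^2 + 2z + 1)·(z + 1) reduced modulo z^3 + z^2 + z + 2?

2

Multiply in 𝔽_3[z]: (z^2 + 2z + 1)·(z + 1) = z^3 + 1.
Reduce using z^3 ≡ 2z^2 + 2z + 1 (mod z^3 + z^2 + z + 2).
Reduced: 2z^2 + 2z + 2.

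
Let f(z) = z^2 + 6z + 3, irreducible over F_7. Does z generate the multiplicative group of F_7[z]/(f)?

|GF(7^2)^×| = 7^2 − 1 = 48. Prime factorization: 48 = 2^4·3.
f is primitive ⇔ z has order 48 in GF(7)[z]/(f), i.e. z^(48/q) ≠ 1 for each prime q | 48.
z^(24) mod f = 6.
z^(16) mod f = 2.
None equal 1, so z has full order 48; f is primitive.

Yes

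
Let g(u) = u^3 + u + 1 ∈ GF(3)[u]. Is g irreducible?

No

Check for roots in GF(3): g(0) = 1; g(1) = 0 → root; g(2) = 2.
g(1) = 0, so (u − 1) divides g(u); g is reducible.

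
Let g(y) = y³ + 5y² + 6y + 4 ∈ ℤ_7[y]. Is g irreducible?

Check for roots in ℤ_7: g(0) = 4; g(1) = 2; g(2) = 2; g(3) = 3; g(4) = 4; g(5) = 4; g(6) = 2.
No roots. A degree-3 polynomial over a field with no linear factor is irreducible.

Yes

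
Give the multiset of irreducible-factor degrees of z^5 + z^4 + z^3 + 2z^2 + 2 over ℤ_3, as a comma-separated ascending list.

1, 1, 3

Write g(z) = z^5 + z^4 + z^3 + 2z^2 + 2.
Roots in ℤ_3: g(0) = 2; g(1) = 1; g(2) = 0 → root.
Linear factors from roots: (z + 1).
Complete factorization: g(z) = (z + 1)^2·(z^3 + 2z^2 + 2z + 2).
Factor degrees with multiplicity: 1 + 1 + 3 = 5.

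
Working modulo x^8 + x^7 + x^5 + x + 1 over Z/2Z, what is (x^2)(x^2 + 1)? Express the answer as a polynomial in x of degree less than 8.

Multiply in Z/2Z[x]: (x^2)·(x^2 + 1) = x^4 + x^2.
Reduced: x^4 + x^2.

x^4 + x^2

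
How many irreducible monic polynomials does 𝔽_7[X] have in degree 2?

x^(7^2) − x is the product of all monic irreducibles of degree dividing 2; Möbius inversion gives N = (1/2) Σ μ(2/d)·7^d.
Divisors of 2: 1, 2; μ(2/d) for each: -1, 1.
Σ = − 7^1 + 7^2 = 42.
N = 42/2 = 21.

21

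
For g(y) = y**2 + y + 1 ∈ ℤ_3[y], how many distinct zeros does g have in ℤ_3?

Evaluate at each of the 3 elements of ℤ_3:
g(0) = 1; g(1) = 0 → root; g(2) = 1.
Roots: {1}.

1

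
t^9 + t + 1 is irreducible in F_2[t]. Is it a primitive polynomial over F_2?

Write f(t) = t^9 + t + 1.
|GF(2^9)^×| = 2^9 − 1 = 511. Prime factorization: 511 = 7·73.
f is primitive ⇔ t has order 511 in GF(2)[t]/(f), i.e. t^(511/q) ≠ 1 for each prime q | 511.
t^(73) mod f = 1
t^(7) mod f = t^7.
Since t^(73) = 1, the order of t divides 73 < 511; not primitive.

No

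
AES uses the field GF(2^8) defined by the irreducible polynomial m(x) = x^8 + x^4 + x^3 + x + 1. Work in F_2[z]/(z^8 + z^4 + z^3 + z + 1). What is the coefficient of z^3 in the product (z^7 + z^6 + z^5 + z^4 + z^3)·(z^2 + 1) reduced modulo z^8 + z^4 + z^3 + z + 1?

Multiply in F_2[z]: (z^7 + z^6 + z^5 + z^4 + z^3)·(z^2 + 1) = z^9 + z^8 + z^4 + z^3.
Reduce using z^8 ≡ z^4 + z^3 + z + 1 (mod z^8 + z^4 + z^3 + z + 1).
Reduced: z^5 + z^4 + z^2 + 1.

0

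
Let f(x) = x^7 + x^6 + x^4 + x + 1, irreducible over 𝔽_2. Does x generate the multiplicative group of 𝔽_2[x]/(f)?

|GF(2^7)^×| = 2^7 − 1 = 127. Prime factorization: 127 = 127.
f is primitive ⇔ x has order 127 in GF(2)[x]/(f), i.e. x^(127/q) ≠ 1 for each prime q | 127.
x^(1) mod f = x.
None equal 1, so x has full order 127; f is primitive.

Yes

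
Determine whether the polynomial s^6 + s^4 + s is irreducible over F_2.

Write h(s) = s^6 + s^4 + s.
Check for roots in F_2: h(0) = 0 → root; h(1) = 1.
h(0) = 0, so (s) divides h(s); h is reducible.

No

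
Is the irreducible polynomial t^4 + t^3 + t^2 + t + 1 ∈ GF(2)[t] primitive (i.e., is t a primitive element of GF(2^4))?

Write f(t) = t^4 + t^3 + t^2 + t + 1.
|GF(2^4)^×| = 2^4 − 1 = 15. Prime factorization: 15 = 3·5.
f is primitive ⇔ t has order 15 in GF(2)[t]/(f), i.e. t^(15/q) ≠ 1 for each prime q | 15.
t^(5) mod f = 1
t^(3) mod f = t^3.
Since t^(5) = 1, the order of t divides 5 < 15; not primitive.

No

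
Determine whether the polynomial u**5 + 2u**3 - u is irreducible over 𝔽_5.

No

Write m(u) = u**5 + 2u**3 - u.
Check for roots in 𝔽_5: m(0) = 0 → root; m(1) = 2; m(2) = 1; m(3) = 4; m(4) = 3.
m(0) = 0, so (u) divides m(u); m is reducible.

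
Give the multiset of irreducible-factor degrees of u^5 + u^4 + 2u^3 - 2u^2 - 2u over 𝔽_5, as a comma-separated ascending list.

Write g(u) = u^5 + u^4 + 2u^3 - 2u^2 - 2u.
Roots in 𝔽_5: g(0) = 0 → root; g(1) = 0 → root; g(2) = 2; g(3) = 4; g(4) = 3.
Linear factors from roots: (u), (u - 1).
Complete factorization: g(u) = (u)·(u - 1)·(u^3 + 2u^2 - u + 2).
Factor degrees with multiplicity: 1 + 1 + 3 = 5.

1, 1, 3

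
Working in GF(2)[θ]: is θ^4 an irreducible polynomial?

No

Write m(θ) = θ^4.
Check for roots in GF(2): m(0) = 0 → root; m(1) = 1.
m(0) = 0, so (θ) divides m(θ); m is reducible.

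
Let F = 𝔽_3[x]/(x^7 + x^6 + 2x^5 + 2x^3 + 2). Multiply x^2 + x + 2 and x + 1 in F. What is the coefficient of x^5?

Multiply in 𝔽_3[x]: (x^2 + x + 2)·(x + 1) = x^3 + 2x^2 + 2.
Reduced: x^3 + 2x^2 + 2.

0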